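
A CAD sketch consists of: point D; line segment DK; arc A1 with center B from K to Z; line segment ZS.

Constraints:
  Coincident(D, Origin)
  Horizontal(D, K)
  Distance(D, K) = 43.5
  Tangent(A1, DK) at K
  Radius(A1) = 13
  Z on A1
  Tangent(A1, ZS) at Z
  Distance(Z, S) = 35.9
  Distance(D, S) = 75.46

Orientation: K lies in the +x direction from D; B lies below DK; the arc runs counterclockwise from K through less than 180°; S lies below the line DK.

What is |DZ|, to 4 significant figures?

40.23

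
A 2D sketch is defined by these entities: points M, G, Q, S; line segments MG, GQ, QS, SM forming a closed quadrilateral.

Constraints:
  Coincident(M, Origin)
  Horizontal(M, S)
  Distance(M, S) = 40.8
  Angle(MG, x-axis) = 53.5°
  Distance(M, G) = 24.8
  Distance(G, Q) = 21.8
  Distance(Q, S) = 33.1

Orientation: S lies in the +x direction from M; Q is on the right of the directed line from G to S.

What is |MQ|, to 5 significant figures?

7.7386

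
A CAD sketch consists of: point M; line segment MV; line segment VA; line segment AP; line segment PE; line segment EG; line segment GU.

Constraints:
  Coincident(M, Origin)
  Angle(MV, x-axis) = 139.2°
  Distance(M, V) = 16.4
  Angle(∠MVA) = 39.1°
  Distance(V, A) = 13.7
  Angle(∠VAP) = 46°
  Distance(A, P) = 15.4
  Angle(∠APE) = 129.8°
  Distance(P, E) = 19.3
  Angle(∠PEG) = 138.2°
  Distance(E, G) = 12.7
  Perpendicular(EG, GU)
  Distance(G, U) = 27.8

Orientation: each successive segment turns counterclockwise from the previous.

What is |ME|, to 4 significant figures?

28.98

∠VAP = 46.0° gives AP at 54.10° from the x-axis; with |AP| = 15.4, P = (-0.9821, 9.703). ∠APE = 129.8° gives PE at 104.3° from the x-axis; with |PE| = 19.3, E = (-5.749, 28.41). Then |ME| = |E − M| = 28.98.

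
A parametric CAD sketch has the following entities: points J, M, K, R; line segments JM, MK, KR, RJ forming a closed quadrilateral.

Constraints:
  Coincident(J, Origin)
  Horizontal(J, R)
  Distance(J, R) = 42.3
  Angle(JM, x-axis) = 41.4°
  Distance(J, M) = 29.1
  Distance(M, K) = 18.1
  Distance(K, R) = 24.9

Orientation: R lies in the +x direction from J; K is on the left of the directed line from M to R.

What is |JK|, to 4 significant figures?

46.23

Checks: |MK| = 18.10 ✓; |KR| = 24.90 ✓.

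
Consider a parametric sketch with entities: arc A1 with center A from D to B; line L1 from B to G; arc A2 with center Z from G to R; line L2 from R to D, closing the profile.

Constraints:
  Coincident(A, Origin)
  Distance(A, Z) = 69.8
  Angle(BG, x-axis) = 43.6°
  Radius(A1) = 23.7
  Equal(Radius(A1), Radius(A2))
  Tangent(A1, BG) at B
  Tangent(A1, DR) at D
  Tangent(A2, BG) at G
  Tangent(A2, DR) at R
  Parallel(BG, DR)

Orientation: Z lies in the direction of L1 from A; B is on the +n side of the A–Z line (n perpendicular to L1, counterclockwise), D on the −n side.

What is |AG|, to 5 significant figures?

73.714

Tangency of A1 to both parallel lines with radius 23.7 puts B and D at A ± 23.7·n: B = (-16.344, 17.163), D = (16.344, -17.163). Equal radii place G and R the same way about Z: G = Z + 23.7·n = (34.203, 65.298), R = Z − 23.7·n = (66.891, 30.973). Then |AG| = |G − A| = 73.714.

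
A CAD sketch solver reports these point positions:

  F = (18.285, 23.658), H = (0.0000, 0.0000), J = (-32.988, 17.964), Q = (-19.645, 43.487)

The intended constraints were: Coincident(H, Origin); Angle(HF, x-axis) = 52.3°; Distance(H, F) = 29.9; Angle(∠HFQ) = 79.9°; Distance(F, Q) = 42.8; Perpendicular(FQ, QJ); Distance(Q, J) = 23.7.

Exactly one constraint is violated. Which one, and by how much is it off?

Distance(Q, J) = 23.7 — off by 5.10.

H = (0.00, 0.00) ✓; HF at 52.30° ✓; |HF| = 29.90 ✓; ∠HFQ = 79.90° ✓; |FQ| = 42.80 ✓; ∠(FQ, QJ) = 90.00° ✓; |QJ| = 28.80 ✗.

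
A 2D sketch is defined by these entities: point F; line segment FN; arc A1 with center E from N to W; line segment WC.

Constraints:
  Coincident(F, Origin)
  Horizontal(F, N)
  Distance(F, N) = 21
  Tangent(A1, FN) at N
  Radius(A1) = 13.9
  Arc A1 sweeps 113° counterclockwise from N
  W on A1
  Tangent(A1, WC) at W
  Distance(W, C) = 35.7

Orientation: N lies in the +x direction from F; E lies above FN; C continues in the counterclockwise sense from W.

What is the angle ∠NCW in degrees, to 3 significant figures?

21.7°

On A1, N sits at bearing -90° from E; a 113° counterclockwise sweep puts W at bearing 23°, so W = E + 13.9·(cos 23°, sin 23°) = (33.8, 19.3). The tangent condition forces EW to be normal to WC, so WC runs along (−sin 23°, cos 23°); with |WC| = 35.7, C = (19.8, 52.2). Then cos ∠NCW = CN·CW / (|CN||CW|), giving 21.7°.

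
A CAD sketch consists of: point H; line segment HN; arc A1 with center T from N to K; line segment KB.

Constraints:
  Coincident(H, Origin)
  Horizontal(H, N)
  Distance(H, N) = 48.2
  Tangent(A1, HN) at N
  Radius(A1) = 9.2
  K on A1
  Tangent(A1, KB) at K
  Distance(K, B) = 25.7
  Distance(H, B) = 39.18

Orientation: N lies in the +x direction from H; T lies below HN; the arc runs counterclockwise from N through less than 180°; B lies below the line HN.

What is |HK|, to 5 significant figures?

40.388

Checks: |TK| = 9.200 ✓; ∠(TK, KB) = 90.00° ✓; |KB| = 25.70 ✓; |HB| = 39.18 ✓.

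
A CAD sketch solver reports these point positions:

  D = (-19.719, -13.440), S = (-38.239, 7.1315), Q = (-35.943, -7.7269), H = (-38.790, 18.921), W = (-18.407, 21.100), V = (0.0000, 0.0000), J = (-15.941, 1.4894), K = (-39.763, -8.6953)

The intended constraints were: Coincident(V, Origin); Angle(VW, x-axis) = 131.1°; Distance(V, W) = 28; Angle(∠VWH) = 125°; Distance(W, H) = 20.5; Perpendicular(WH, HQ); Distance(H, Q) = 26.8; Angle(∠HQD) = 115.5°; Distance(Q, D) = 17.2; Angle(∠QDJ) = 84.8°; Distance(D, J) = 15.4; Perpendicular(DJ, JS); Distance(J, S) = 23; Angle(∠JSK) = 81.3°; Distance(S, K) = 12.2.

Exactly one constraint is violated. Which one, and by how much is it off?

Distance(S, K) = 12.2 — off by 3.70.

V = (0.00, 0.00) ✓; VW at 131.1° ✓; |VW| = 28.00 ✓; ∠VWH = 125.0° ✓; |WH| = 20.50 ✓; ∠(WH, HQ) = 90.00° ✓; |HQ| = 26.80 ✓; ∠HQD = 115.5° ✓; |QD| = 17.20 ✓; ∠QDJ = 84.80° ✓; |DJ| = 15.40 ✓; ∠(DJ, JS) = 90.00° ✓; |JS| = 23.00 ✓; ∠JSK = 81.30° ✓; |SK| = 15.90 ✗.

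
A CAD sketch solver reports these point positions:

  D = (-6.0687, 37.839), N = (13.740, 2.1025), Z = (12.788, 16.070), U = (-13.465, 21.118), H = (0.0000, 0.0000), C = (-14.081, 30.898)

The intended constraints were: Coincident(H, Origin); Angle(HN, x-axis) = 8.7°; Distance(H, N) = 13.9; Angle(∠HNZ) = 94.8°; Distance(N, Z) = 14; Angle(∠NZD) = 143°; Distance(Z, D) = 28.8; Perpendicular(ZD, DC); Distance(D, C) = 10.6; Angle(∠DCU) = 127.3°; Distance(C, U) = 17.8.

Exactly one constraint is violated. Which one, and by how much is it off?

Distance(C, U) = 17.8 — off by 8.00.

H = (0.00, 0.00) ✓; HN at 8.700° ✓; |HN| = 13.90 ✓; ∠HNZ = 94.80° ✓; |NZ| = 14.00 ✓; ∠NZD = 143.0° ✓; |ZD| = 28.80 ✓; ∠(ZD, DC) = 90.00° ✓; |DC| = 10.60 ✓; ∠DCU = 127.3° ✓; |CU| = 9.799 ✗.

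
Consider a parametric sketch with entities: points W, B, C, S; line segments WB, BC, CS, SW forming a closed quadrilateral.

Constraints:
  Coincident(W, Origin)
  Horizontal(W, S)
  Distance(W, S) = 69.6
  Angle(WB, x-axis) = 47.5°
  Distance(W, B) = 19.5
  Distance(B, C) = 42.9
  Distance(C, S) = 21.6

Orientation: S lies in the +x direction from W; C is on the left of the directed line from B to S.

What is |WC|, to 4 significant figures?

58.47

Checks: W = (0.00, 0.00) ✓; |BC| = 42.90 ✓; |CS| = 21.60 ✓.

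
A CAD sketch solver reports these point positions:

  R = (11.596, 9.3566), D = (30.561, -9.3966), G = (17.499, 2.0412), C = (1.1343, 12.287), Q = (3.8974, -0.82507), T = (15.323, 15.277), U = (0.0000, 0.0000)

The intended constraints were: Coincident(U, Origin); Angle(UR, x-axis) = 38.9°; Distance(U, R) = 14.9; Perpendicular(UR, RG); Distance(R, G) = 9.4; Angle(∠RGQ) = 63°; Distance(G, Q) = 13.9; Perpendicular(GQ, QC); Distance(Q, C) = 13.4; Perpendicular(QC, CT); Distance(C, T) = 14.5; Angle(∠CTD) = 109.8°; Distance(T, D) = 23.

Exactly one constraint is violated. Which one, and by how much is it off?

Distance(T, D) = 23 — off by 6.00.

U = (0.00, 0.00) ✓; UR at 38.90° ✓; |UR| = 14.90 ✓; ∠(UR, RG) = 90.00° ✓; |RG| = 9.400 ✓; ∠RGQ = 63.00° ✓; |GQ| = 13.90 ✓; ∠(GQ, QC) = 90.00° ✓; |QC| = 13.40 ✓; ∠(QC, CT) = 90.00° ✓; |CT| = 14.50 ✓; ∠CTD = 109.8° ✓; |TD| = 29.00 ✗.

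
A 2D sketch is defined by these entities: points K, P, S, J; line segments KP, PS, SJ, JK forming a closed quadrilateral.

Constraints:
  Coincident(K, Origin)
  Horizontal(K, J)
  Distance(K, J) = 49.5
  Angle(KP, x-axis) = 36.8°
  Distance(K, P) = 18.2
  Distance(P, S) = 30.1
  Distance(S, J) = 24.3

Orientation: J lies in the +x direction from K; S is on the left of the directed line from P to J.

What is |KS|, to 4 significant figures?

48.02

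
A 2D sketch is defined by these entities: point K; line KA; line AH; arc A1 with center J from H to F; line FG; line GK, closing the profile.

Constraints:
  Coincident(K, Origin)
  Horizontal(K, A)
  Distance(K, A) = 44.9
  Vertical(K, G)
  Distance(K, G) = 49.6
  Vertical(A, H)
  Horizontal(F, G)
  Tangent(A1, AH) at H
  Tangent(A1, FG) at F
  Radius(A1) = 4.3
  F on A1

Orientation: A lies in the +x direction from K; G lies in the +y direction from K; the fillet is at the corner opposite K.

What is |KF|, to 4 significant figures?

64.10

K is at the origin; KA is horizontal with |KA| = 44.9 and A on the +x side, so A = (44.90, 0.000). KG is vertical with |KG| = 49.6 and G on the +y side, so G = (0.000, 49.60). The virtual corner opposite K is at (44.90, 49.60). The tangent condition forces JH to be normal to AH and A1 meets FG tangentially, so JF is at right angles to FG, with radius 4.3, so the center J sits 4.3 in from both sides at J = (40.60, 45.30). That places the tangent points at H = (44.90, 45.30) on AH and F = (40.60, 49.60) on FG. Then |KF| = |F − K| = 64.10.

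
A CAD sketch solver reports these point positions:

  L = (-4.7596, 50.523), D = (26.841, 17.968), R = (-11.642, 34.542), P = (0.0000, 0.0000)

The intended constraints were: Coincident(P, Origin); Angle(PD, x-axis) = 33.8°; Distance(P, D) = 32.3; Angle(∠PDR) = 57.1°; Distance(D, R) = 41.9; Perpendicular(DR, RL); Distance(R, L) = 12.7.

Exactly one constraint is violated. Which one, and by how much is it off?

Distance(R, L) = 12.7 — off by 4.70.

P = (0.00, 0.00) ✓; PD at 33.80° ✓; |PD| = 32.30 ✓; ∠PDR = 57.10° ✓; |DR| = 41.90 ✓; ∠(DR, RL) = 90.00° ✓; |RL| = 17.40 ✗.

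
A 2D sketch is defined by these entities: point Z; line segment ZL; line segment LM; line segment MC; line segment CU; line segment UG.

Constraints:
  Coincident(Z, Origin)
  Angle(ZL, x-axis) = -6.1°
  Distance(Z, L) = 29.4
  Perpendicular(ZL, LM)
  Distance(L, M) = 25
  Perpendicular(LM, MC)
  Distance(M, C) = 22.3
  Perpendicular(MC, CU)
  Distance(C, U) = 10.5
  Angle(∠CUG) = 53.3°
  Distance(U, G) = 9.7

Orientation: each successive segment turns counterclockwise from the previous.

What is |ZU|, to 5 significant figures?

16.145

Z is at the origin; ZL runs at -6.1° with length 29.4, so L = (29.234, -3.1242). ZL is perpendicular to LM, so LM runs at 83.900°; with |LM| = 25.0, M = (31.890, 21.734). LM is perpendicular to MC, so MC runs at 173.90°; with |MC| = 22.3, C = (9.7164, 24.104). MC is perpendicular to CU, so CU runs at -96.100°; with |CU| = 10.5, U = (8.6006, 13.663). Then |ZU| = |U − Z| = 16.145.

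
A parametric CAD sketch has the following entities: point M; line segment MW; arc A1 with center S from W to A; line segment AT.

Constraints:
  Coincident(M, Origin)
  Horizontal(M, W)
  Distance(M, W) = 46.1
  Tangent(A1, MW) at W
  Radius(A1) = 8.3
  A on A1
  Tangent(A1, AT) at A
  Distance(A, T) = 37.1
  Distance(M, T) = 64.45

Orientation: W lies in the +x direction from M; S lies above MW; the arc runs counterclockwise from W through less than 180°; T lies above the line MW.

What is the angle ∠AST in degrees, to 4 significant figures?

77.39°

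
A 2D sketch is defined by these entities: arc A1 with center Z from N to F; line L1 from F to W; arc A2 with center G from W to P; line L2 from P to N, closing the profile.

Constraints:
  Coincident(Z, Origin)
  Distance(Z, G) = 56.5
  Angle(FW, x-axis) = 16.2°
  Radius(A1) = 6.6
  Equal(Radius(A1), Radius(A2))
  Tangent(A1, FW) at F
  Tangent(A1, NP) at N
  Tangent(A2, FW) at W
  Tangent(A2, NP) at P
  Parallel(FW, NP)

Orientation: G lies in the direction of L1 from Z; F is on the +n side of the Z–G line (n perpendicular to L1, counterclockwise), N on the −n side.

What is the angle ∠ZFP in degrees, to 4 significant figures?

76.85°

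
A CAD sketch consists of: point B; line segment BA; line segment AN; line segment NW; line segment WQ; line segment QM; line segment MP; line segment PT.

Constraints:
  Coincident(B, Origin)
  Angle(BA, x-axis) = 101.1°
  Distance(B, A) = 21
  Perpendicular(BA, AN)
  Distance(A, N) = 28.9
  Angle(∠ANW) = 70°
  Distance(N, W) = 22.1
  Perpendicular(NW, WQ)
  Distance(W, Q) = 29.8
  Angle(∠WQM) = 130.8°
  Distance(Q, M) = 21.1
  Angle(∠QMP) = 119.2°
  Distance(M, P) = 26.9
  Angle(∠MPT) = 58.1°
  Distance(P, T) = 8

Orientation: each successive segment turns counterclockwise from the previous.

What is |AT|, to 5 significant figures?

22.855

B is at the origin; BA runs at 101.1° with length 21.0, so A = (-4.0430, 20.607). BA ⟂ AN, so AN runs at -168.90°; with |AN| = 28.9, N = (-32.402, 15.043). ∠ANW = 70.0° gives NW at -58.900° from the x-axis; with |NW| = 22.1, W = (-20.987, -3.8802). The perpendicularity gives WQ at right angles to NW, so WQ runs at 31.100°; with |WQ| = 29.8, Q = (4.5298, 11.512). ∠WQM = 130.8° gives QM at 80.300° from the x-axis; with |QM| = 21.1, M = (8.0850, 32.311). ∠QMP = 119.2° gives MP at 141.10° from the x-axis; with |MP| = 26.9, P = (-12.850, 49.203). ∠MPT = 58.1° gives PT at -97.000° from the x-axis; with |PT| = 8.0, T = (-13.825, 41.263). Then |AT| = |T − A| = 22.855.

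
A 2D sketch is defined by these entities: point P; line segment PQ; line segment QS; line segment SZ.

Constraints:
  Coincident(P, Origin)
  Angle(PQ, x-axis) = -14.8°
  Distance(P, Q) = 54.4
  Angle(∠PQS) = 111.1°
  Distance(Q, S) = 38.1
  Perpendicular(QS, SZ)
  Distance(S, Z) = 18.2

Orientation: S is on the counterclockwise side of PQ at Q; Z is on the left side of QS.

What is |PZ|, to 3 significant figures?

66.2

P is at the origin; PQ runs at -14.8° with length 54.4, so Q = 54.4·(cos -14.8°, sin -14.8°) = (52.6, -13.9). ∠PQS = 111.1°, so QS runs at -14.8° + (180° − 111.1°) = 54.1° from the x-axis; with |QS| = 38.1, S = Q + 38.1·(cos 54.1°, sin 54.1°) = (74.9, 17.0). The perpendicularity gives SZ at right angles to QS; with |SZ| = 18.2 on the left of QS, Z = S + 18.2·(-0.810, 0.586) = (60.2, 27.6). Then |PZ| = |Z − P| = 66.2.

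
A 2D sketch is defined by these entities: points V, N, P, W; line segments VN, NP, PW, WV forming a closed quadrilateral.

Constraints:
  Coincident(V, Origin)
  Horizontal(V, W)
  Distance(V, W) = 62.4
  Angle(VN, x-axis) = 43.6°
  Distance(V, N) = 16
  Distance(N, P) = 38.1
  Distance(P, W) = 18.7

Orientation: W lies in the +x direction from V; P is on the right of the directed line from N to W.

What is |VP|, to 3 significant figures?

45.7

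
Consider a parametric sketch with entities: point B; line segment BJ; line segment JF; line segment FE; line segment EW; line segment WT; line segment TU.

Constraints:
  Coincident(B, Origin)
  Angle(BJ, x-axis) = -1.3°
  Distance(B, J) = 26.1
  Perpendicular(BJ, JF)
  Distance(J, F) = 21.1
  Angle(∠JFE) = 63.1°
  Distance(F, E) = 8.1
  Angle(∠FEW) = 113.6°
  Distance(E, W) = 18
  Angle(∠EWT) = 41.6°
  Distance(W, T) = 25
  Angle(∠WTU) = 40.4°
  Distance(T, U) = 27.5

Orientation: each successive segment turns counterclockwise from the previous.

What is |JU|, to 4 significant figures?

22.35

B is at the origin; BJ runs at -1.3° with length 26.1, so J = (26.09, -0.5921). BJ ⟂ JF, so JF runs at 88.70°; with |JF| = 21.1, F = (26.57, 20.50). ∠JFE = 63.1° gives FE at -154.4° from the x-axis; with |FE| = 8.1, E = (19.27, 17.00). ∠FEW = 113.6° gives EW at -88.00° from the x-axis; with |EW| = 18.0, W = (19.90, -0.9865). ∠EWT = 41.6° gives WT at 50.40° from the x-axis; with |WT| = 25.0, T = (35.83, 18.28). ∠WTU = 40.4° gives TU at -170.0° from the x-axis; with |TU| = 27.5, U = (8.749, 13.50). Then |JU| = |U − J| = 22.35.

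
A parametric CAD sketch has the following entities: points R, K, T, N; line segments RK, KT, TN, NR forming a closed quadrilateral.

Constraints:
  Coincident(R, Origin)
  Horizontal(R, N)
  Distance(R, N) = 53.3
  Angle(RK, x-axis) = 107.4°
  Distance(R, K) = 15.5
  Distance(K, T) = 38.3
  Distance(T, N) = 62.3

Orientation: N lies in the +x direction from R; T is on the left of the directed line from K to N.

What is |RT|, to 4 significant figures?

50.26

R is at the origin; R and N share the same y with |RN| = 53.3 and N in +x, so N = (53.3, 0). RK runs at 107.4° with |RK| = 15.5, so K = (-4.635, 14.79). T is determined by |KT| = 38.3 and |TN| = 62.3 together: it lies at the intersection of circle(K, 38.3) and circle(N, 62.3). With |KN| = 59.79, the foot of the radical line on KN is 9.707 from K and the perpendicular offset is √(38.3² − 9.707²) = 37.05. Taking the left-of-KN solution: T = (13.94, 48.29).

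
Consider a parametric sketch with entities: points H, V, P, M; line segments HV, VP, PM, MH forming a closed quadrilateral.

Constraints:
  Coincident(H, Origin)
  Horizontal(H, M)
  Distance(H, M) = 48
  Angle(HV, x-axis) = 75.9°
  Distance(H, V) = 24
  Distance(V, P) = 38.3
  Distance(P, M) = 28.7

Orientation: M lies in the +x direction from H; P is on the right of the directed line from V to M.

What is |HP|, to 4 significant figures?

24.62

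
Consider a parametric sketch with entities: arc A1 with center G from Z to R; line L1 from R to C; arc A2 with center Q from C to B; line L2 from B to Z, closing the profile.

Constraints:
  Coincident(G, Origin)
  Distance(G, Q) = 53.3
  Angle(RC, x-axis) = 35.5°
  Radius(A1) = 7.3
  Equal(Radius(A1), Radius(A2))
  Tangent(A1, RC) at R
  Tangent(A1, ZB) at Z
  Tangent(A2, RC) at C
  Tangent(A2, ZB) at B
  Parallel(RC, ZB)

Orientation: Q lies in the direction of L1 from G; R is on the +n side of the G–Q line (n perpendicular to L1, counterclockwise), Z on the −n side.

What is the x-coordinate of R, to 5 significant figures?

-4.2391

The slot axis is L1's direction at 35.5°, so u = (cos 35.5°, sin 35.5°) = (0.81412, 0.58070) and n = (−sin 35.5°, cos 35.5°) = (-0.58070, 0.81412). G is at the origin and Q lies 53.3 along u from G, so Q = 53.3·u = (43.392, 30.951). Tangency of A1 to both parallel lines with radius 7.3 puts R and Z at G ± 7.3·n: R = (-4.2391, 5.9430), Z = (4.2391, -5.9430). So R.x = -4.2391.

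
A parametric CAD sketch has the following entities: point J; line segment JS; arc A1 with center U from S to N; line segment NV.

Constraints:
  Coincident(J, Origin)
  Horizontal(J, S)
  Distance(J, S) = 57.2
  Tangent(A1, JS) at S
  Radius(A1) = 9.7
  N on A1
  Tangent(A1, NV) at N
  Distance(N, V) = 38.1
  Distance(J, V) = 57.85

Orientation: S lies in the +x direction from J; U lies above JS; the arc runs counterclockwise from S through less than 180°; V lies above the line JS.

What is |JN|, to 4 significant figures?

66.25

J is at the origin; JS is horizontal with |JS| = 57.2 and S on the +x side, so S = (57.20, 0.000). A1 meets JS tangentially, so US is at right angles to JS, so U = S + (0, 9.7) = (57.20, 9.700). Since UN ⟂ NV (tangency), |UV| = √(9.7² + 38.1²) = 39.32 regardless of where N sits on A1. So V lies on both circle(J, 57.85) and circle(U, 39.32); the above-JS intersection is V = (37.73, 43.85). N is the foot of the tangent from V: N = (64.18, 16.43).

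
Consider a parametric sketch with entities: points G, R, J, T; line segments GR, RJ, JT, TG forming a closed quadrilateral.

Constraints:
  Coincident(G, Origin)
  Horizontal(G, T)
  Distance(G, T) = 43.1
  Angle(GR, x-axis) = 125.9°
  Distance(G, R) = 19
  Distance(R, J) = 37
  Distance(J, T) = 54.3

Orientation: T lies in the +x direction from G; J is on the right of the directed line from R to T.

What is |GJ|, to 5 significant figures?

22.420

Checks: |RJ| = 37.00 ✓; |JT| = 54.30 ✓.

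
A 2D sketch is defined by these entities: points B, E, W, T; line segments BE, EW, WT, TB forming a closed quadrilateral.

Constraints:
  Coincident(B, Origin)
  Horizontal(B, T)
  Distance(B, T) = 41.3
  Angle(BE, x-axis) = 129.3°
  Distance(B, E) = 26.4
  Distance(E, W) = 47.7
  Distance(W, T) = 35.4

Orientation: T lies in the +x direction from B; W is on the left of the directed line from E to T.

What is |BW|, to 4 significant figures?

44.28

Checks: |EW| = 47.70 ✓; |WT| = 35.40 ✓.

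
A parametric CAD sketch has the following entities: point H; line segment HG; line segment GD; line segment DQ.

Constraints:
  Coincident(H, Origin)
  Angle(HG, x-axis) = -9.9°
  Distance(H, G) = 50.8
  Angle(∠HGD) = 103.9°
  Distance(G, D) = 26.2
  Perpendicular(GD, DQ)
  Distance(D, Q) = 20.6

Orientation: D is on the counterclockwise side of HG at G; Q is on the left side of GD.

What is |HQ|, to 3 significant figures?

48.0

∠HGD = 103.9°, so GD runs at -9.9° + (180° − 103.9°) = 66.2° from the x-axis; with |GD| = 26.2, D = G + 26.2·(cos 66.2°, sin 66.2°) = (60.6, 15.2). The perpendicularity gives DQ at right angles to GD; with |DQ| = 20.6 on the left of GD, Q = D + 20.6·(-0.915, 0.404) = (41.8, 23.6). Then |HQ| = |Q − H| = 48.0.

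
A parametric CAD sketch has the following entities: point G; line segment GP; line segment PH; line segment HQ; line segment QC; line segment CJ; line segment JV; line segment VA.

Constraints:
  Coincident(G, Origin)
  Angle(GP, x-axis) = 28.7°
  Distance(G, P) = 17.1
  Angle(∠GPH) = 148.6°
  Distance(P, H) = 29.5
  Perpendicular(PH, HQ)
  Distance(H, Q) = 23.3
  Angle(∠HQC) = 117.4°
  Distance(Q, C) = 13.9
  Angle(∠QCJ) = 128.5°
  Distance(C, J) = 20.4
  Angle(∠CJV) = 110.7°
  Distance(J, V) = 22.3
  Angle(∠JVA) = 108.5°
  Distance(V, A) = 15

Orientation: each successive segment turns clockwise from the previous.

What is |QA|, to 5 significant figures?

31.929

G is at the origin; GP runs at 28.7° with length 17.1, so P = (14.999, 8.2118). ∠GPH = 148.6° gives PH at -2.7000° from the x-axis; with |PH| = 29.5, H = (44.466, 6.8222). PH is perpendicular to HQ, so HQ runs at -92.700°; with |HQ| = 23.3, Q = (43.369, -16.452). ∠HQC = 117.4° gives QC at -155.30° from the x-axis; with |QC| = 13.9, C = (30.741, -22.260). ∠QCJ = 128.5° gives CJ at 153.20° from the x-axis; with |CJ| = 20.4, J = (12.532, -13.062). ∠CJV = 110.7° gives JV at 83.900° from the x-axis; with |JV| = 22.3, V = (14.902, 9.1113). ∠JVA = 108.5° gives VA at 12.400° from the x-axis; with |VA| = 15.0, A = (29.552, 12.332). Then |QA| = |A − Q| = 31.929.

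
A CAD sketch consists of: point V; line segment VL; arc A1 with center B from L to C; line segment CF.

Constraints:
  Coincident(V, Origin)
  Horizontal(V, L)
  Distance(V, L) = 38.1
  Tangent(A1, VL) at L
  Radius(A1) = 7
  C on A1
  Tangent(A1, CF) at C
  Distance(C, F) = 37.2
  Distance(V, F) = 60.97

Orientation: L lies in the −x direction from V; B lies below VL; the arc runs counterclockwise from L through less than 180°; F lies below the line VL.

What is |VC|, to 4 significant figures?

45.72

V is at the origin; V and L share the same y with |VL| = 38.1 and L on the −x side, so L = (-38.10, 0.000). Since A1 is tangent to VL there, BL ⟂ VL, so B = L + (0, -7) = (-38.10, -7.000). Since BC ⟂ CF (tangency), |BF| = √(7.0² + 37.2²) = 37.85 regardless of where C sits on A1. So F lies on both circle(V, 60.97) and circle(B, 37.85); the below-VL intersection is F = (-41.46, -44.70). C is the foot of the tangent from F: C = (-45.07, -7.679).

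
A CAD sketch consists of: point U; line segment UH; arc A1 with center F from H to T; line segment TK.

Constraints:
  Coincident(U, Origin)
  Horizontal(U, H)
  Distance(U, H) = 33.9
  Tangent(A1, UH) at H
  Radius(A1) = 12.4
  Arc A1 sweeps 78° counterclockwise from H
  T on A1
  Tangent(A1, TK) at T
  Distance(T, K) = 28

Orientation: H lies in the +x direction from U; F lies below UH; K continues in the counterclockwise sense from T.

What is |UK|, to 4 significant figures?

40.48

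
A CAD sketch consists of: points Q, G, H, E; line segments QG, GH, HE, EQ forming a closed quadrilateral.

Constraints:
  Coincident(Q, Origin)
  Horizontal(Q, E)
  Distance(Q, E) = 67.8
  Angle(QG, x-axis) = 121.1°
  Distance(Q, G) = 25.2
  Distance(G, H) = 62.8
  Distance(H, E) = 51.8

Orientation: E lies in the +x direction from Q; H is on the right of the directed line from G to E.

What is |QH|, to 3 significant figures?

37.8

Checks: Q.y = 0.00, E.y = 0.00 ✓; |GH| = 62.80 ✓; |HE| = 51.80 ✓.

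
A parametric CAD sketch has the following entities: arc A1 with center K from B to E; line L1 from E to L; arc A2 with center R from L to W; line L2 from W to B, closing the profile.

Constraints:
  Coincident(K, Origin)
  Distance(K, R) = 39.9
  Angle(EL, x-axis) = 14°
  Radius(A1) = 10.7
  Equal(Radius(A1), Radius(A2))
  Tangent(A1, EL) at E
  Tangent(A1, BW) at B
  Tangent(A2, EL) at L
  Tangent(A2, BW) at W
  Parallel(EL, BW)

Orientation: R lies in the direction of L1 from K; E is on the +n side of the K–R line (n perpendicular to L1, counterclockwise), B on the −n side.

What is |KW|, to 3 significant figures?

41.3

The slot axis is L1's direction at 14.0°, so u = (cos 14.0°, sin 14.0°) = (0.970, 0.242) and n = (−sin 14.0°, cos 14.0°) = (-0.242, 0.970). K is at the origin and R lies 39.9 along u from K, so R = 39.9·u = (38.7, 9.65). Tangency of A1 to both parallel lines with radius 10.7 puts E and B at K ± 10.7·n: E = (-2.59, 10.4), B = (2.59, -10.4). Equal radii place L and W the same way about R: L = R + 10.7·n = (36.1, 20.0), W = R − 10.7·n = (41.3, -0.729). Then |KW| = |W − K| = 41.3.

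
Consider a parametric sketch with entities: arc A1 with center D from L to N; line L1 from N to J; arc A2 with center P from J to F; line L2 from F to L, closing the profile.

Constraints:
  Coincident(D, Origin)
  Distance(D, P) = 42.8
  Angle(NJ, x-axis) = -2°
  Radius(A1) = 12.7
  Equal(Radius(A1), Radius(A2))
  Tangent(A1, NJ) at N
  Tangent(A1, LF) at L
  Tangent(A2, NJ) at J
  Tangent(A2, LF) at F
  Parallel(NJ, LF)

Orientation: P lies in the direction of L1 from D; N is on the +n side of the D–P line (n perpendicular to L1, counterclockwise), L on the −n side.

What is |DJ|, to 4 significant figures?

44.64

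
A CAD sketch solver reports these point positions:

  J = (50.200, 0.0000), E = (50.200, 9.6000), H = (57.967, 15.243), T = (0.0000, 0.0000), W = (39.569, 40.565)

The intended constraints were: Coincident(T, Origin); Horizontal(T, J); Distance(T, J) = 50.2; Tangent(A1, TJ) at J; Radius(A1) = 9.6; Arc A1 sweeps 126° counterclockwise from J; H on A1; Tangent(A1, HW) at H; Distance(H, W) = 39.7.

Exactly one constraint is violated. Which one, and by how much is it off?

Distance(H, W) = 39.7 — off by 8.40.

T = (0.00, 0.00) ✓; T.y = 0.00, J.y = 0.00 ✓; |TJ| = 50.20 ✓; ∠(EJ, JT) = 90.00° ✓; |EJ| = 9.600 ✓; bearing(E→H) − bearing(E→J) = 126.0° ✓; |EH| = 9.601 ✓; ∠(EH, HW) = 90.00° ✓; |HW| = 31.30 ✗.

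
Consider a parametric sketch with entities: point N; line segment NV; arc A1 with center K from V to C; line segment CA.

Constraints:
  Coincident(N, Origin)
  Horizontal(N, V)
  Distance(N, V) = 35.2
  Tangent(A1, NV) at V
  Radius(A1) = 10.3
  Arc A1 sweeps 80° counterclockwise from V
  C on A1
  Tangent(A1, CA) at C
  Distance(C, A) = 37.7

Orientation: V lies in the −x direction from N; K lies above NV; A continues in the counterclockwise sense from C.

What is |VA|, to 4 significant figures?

48.59

N is at the origin; NV is horizontal with |NV| = 35.2 and V on the −x side, so V = (-35.20, 0.000). Since A1 is tangent to NV there, KV ⟂ NV, so K = V + (0, 10.3) = (-35.20, 10.30). On A1, V sits at bearing -90° from K; an 80° counterclockwise sweep puts C at bearing -10°, so C = K + 10.3·(cos -10°, sin -10°) = (-25.06, 8.511). The tangent condition forces KC to be normal to CA, so CA runs along (−sin -10°, cos -10°); with |CA| = 37.7, A = (-18.51, 45.64). Then |VA| = |A − V| = 48.59.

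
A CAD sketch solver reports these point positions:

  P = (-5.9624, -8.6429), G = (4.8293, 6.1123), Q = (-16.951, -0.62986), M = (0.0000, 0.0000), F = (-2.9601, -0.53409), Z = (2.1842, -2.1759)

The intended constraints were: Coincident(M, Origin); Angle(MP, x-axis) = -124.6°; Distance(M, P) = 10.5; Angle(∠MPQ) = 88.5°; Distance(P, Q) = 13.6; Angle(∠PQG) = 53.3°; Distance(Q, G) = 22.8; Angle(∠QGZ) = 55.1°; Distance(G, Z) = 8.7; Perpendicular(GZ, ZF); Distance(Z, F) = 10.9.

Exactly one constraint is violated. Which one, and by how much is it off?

Distance(Z, F) = 10.9 — off by 5.50.

M = (0.00, 0.00) ✓; MP at -124.6° ✓; |MP| = 10.50 ✓; ∠MPQ = 88.50° ✓; |PQ| = 13.60 ✓; ∠PQG = 53.30° ✓; |QG| = 22.80 ✓; ∠QGZ = 55.10° ✓; |GZ| = 8.700 ✓; ∠(GZ, ZF) = 90.00° ✓; |ZF| = 5.400 ✗.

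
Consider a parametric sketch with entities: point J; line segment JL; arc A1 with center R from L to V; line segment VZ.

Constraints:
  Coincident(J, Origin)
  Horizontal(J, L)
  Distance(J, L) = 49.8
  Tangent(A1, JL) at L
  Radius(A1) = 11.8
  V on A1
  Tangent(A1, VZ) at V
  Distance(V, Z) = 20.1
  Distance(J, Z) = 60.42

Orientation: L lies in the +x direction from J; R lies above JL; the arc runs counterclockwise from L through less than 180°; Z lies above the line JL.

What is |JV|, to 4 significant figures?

62.48

J is at the origin; JL is horizontal with |JL| = 49.8 and L on the +x side, so L = (49.80, 0.000). The tangent condition forces RL to be normal to JL, so R = L + (0, 11.8) = (49.80, 11.80). Since RV ⟂ VZ (tangency), |RZ| = √(11.8² + 20.1²) = 23.31 regardless of where V sits on A1. So Z lies on both circle(J, 60.42) and circle(R, 23.31); the above-JL intersection is Z = (49.18, 35.10). V is the foot of the tangent from Z: V = (59.81, 18.04).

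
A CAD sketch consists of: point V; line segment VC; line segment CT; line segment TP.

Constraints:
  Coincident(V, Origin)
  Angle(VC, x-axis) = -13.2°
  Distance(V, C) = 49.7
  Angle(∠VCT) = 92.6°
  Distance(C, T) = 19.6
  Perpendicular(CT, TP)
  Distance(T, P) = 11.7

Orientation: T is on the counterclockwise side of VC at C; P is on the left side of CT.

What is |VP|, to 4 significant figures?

43.79

∠VCT = 92.6°, so CT runs at -13.2° + (180° − 92.6°) = 74.20° from the x-axis; with |CT| = 19.6, T = C + 19.6·(cos 74.20°, sin 74.20°) = (53.72, 7.510). CT ⟂ TP; with |TP| = 11.7 on the left of CT, P = T + 11.7·(-0.9622, 0.2723) = (42.47, 10.70). Then |VP| = |P − V| = 43.79.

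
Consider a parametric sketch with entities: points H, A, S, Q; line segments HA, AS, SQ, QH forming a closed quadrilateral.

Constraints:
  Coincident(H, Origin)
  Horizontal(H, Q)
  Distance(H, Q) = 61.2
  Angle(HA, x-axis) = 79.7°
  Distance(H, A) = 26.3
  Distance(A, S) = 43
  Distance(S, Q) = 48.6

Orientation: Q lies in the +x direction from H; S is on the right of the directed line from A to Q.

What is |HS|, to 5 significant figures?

21.963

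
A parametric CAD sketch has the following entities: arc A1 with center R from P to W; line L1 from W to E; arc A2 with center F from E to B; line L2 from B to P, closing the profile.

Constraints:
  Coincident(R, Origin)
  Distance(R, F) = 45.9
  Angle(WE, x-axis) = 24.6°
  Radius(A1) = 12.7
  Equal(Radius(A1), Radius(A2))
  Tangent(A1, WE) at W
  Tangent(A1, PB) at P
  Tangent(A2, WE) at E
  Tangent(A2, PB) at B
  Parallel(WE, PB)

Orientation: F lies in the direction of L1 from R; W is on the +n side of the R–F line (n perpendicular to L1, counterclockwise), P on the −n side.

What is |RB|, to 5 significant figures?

47.625

Tangency of A1 to both parallel lines with radius 12.7 puts W and P at R ± 12.7·n: W = (-5.2868, 11.547), P = (5.2868, -11.547). Equal radii place E and B the same way about F: E = F + 12.7·n = (36.447, 30.655), B = F − 12.7·n = (47.021, 7.5600). Then |RB| = |B − R| = 47.625.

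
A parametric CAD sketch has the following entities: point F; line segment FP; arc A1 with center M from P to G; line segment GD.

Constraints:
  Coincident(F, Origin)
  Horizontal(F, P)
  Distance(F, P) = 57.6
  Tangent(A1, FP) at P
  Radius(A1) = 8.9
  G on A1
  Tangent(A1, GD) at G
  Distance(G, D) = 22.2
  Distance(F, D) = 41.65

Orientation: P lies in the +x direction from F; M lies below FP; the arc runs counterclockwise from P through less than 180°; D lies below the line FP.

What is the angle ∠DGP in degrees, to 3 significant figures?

155°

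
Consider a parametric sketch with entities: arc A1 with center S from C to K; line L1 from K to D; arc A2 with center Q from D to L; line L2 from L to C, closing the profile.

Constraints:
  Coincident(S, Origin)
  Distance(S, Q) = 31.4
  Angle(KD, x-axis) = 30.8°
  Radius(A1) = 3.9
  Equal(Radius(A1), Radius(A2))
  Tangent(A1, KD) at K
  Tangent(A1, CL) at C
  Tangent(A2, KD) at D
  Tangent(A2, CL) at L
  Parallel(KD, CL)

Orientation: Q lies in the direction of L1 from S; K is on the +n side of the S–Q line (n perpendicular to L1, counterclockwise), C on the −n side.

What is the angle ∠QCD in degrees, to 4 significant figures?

6.870°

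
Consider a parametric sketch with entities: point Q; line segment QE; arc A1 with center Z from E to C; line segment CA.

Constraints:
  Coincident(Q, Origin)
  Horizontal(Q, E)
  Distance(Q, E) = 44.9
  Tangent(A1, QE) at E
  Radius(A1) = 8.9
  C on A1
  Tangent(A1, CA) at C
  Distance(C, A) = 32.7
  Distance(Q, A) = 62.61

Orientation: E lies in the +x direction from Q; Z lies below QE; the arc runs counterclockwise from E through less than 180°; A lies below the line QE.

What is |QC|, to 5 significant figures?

38.129

Checks: Q = (0.00, 0.00) ✓; ∠(ZE, EQ) = 90.00° ✓; |ZE| = 8.900 ✓; |ZC| = 8.900 ✓; ∠(ZC, CA) = 90.00° ✓; |CA| = 32.70 ✓; |QA| = 62.61 ✓.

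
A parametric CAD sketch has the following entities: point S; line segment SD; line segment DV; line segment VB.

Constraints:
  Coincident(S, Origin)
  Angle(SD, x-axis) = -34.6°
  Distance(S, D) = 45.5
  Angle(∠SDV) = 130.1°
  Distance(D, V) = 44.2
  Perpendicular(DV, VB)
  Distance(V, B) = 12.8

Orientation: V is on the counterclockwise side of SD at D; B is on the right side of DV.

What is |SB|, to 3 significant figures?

87.6

S is at the origin; SD runs at -34.6° with length 45.5, so D = 45.5·(cos -34.6°, sin -34.6°) = (37.5, -25.8). ∠SDV = 130.1°, so DV runs at -34.6° + (180° − 130.1°) = 15.3° from the x-axis; with |DV| = 44.2, V = D + 44.2·(cos 15.3°, sin 15.3°) = (80.1, -14.2). The perpendicularity gives VB at right angles to DV; with |VB| = 12.8 on the right of DV, B = V + 12.8·(0.264, -0.965) = (83.5, -26.5). Then |SB| = |B − S| = 87.6.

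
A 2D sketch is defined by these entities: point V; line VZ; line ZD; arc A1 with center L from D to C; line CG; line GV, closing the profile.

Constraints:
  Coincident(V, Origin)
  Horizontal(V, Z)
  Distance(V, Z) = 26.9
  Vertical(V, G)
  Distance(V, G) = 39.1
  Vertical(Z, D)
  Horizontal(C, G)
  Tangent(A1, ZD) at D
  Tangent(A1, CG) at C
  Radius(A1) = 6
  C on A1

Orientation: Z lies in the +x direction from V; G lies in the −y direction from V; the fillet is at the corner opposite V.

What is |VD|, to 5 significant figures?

42.652

The virtual corner opposite V is at (26.900, -39.100). Tangency of A1 to ZD means the radius LD is perpendicular to ZD and A1 meets CG tangentially, so LC is at right angles to CG, with radius 6.0, so the center L sits 6.0 in from both sides at L = (20.900, -33.100). That places the tangent points at D = (26.900, -33.100) on ZD and C = (20.900, -39.100) on CG. Then |VD| = |D − V| = 42.652.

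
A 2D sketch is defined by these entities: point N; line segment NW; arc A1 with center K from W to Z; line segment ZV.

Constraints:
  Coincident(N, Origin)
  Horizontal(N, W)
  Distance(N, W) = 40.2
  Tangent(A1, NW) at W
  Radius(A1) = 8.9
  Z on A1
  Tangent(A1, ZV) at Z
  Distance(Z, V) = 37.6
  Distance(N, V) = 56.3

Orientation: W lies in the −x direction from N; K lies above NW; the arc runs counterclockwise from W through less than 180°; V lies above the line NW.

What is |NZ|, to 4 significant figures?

32.56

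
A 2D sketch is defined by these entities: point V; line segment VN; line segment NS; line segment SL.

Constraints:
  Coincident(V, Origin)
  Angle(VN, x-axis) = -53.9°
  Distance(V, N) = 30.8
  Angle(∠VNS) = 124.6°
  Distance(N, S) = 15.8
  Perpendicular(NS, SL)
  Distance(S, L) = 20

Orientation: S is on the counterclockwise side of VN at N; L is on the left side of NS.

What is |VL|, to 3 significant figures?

33.7

∠VNS = 124.6°, so NS runs at -53.9° + (180° − 124.6°) = 1.50° from the x-axis; with |NS| = 15.8, S = N + 15.8·(cos 1.50°, sin 1.50°) = (33.9, -24.5). NS is perpendicular to SL; with |SL| = 20.0 on the left of NS, L = S + 20.0·(-0.0262, 1.00) = (33.4, -4.48). Then |VL| = |L − V| = 33.7.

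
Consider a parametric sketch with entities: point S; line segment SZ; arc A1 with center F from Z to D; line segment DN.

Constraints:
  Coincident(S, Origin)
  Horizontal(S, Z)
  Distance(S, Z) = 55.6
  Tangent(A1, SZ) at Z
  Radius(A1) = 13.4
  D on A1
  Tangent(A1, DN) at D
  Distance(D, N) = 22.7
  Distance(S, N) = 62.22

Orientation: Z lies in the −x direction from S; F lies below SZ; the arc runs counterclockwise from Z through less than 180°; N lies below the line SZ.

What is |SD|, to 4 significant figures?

68.89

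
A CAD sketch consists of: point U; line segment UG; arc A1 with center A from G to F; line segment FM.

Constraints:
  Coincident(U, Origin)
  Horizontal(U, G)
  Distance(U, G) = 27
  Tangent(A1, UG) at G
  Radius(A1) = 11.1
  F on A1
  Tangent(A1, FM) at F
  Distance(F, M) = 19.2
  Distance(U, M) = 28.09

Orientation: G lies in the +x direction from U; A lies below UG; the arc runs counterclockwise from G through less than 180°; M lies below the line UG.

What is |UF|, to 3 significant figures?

18.2

U is at the origin; U and G share the same y with |UG| = 27.0 and G on the +x side, so G = (27.0, 0.00). The tangent condition forces AG to be normal to UG, so A = G + (0, -11.1) = (27.0, -11.1). Since AF ⟂ FM (tangency), |AM| = √(11.1² + 19.2²) = 22.2 regardless of where F sits on A1. So M lies on both circle(U, 28.09) and circle(A, 22.2); the below-UG intersection is M = (10.6, -26.0). F is the foot of the tangent from M: F = (16.4, -7.73).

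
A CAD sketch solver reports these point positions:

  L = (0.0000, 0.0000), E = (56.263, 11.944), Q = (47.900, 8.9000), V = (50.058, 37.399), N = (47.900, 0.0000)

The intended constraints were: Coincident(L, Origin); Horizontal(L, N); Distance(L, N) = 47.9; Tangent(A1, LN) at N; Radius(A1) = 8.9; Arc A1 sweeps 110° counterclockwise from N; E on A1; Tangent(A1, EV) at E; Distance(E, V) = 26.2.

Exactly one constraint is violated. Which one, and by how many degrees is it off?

Tangent(A1, EV) at E — off by 6.30°.

L = (0.00, 0.00) ✓; L.y = 0.00, N.y = 0.00 ✓; |LN| = 47.90 ✓; ∠(QN, NL) = 90.00° ✓; |QN| = 8.900 ✓; bearing(Q→E) − bearing(Q→N) = 110.0° ✓; |QE| = 8.900 ✓; ∠(QE, EV) = 96.30° ✗; |EV| = 26.20 ✓.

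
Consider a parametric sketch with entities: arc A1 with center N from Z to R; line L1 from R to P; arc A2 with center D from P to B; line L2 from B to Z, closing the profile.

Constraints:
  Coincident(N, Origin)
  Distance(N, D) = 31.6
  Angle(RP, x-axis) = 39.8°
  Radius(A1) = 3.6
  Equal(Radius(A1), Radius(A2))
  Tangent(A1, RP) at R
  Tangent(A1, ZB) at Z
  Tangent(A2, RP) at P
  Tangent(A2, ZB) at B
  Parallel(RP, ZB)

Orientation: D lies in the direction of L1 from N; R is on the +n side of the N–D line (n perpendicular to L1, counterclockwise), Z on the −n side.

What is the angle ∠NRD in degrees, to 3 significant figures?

83.5°

N is at the origin and D lies 31.6 along u from N, so D = 31.6·u = (24.3, 20.2). Tangency of A1 to both parallel lines with radius 3.6 puts R and Z at N ± 3.6·n: R = (-2.30, 2.77), Z = (2.30, -2.77). Then cos ∠NRD = RN·RD / (|RN||RD|), giving 83.5°.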